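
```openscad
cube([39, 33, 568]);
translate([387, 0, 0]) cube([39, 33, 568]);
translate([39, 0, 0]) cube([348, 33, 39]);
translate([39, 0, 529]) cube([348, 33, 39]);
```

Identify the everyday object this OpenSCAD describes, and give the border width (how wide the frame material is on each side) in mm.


A picture frame. The border width is 39 mm.

Four thin pieces enclosing a rectangular opening — a picture frame. The two full-height stiles are 568 mm tall; the top rail sits at z = 529 and is 39 mm tall, so the border above the opening is 568 − 529 = 39 mm, matching the stile x-width.


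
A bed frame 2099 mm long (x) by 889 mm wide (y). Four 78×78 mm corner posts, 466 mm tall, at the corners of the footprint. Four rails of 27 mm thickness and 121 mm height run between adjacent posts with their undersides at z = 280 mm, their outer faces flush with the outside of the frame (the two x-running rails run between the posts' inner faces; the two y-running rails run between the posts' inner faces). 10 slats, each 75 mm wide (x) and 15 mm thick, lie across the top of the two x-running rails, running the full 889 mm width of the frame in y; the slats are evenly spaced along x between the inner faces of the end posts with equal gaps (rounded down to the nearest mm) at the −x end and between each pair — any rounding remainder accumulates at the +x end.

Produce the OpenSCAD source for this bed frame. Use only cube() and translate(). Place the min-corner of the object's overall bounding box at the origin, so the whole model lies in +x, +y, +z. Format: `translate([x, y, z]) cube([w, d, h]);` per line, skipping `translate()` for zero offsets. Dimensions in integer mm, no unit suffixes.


cube([78, 78, 466]);
translate([0, 811, 0]) cube([78, 78, 466]);
translate([2021, 0, 0]) cube([78, 78, 466]);
translate([2021, 811, 0]) cube([78, 78, 466]);
translate([78, 0, 280]) cube([1943, 27, 121]);
translate([78, 862, 280]) cube([1943, 27, 121]);
translate([0, 78, 280]) cube([27, 733, 121]);
translate([2072, 78, 280]) cube([27, 733, 121]);
translate([186, 0, 401]) cube([75, 889, 15]);
translate([369, 0, 401]) cube([75, 889, 15]);
translate([552, 0, 401]) cube([75, 889, 15]);
translate([735, 0, 401]) cube([75, 889, 15]);
translate([918, 0, 401]) cube([75, 889, 15]);
translate([1101, 0, 401]) cube([75, 889, 15]);
translate([1284, 0, 401]) cube([75, 889, 15]);
translate([1467, 0, 401]) cube([75, 889, 15]);
translate([1650, 0, 401]) cube([75, 889, 15]);
translate([1833, 0, 401]) cube([75, 889, 15]);


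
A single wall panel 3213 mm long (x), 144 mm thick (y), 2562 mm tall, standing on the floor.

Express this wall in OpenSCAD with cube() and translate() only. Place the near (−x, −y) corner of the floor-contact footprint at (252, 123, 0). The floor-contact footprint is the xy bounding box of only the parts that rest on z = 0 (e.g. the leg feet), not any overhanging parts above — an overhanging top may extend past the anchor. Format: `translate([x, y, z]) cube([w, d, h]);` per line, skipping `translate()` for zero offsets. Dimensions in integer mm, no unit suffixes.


translate([252, 123, 0]) cube([3213, 144, 2562]);


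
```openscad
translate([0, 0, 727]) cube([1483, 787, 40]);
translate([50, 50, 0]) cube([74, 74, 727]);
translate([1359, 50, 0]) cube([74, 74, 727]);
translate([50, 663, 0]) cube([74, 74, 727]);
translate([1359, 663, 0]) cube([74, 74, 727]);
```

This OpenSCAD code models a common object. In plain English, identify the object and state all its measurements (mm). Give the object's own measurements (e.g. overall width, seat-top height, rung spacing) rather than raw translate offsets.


A rectangular dining table. The top is 1483×787×40 mm with its upper surface at z = 767 mm. It stands on four 74×74 mm square legs, each inset 50 mm from the nearest pair of top edges, running from the floor to the underside of the top.


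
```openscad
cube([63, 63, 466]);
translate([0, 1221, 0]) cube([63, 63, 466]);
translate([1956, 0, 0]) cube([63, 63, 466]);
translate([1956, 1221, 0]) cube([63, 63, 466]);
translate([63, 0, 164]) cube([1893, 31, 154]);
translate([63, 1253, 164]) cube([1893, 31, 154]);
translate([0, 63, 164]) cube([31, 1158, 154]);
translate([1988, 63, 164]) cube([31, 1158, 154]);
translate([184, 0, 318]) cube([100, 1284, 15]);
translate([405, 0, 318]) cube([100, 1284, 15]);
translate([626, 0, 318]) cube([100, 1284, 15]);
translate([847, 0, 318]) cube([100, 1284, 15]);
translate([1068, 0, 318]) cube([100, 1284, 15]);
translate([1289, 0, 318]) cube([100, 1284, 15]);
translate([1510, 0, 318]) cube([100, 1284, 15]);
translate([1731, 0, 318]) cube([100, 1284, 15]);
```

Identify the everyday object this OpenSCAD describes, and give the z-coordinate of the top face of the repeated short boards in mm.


A bed frame. The slat-top height is 333 mm.

Four posts, four rails, and a row of slats — a bed frame. Slats sit on the rails at z = 164 + 154 = 318; with slat thickness 15, the top is 333 mm.


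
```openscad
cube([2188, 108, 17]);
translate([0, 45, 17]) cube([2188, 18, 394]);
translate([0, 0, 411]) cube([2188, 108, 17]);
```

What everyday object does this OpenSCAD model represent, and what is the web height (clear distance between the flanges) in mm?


An I-beam. The web height is 394 mm.

Two wide flanges with a thin centred web — an I-beam. Overall 428 mm minus two 17 mm flanges gives a web of 428 − 2·17 = 394 mm.


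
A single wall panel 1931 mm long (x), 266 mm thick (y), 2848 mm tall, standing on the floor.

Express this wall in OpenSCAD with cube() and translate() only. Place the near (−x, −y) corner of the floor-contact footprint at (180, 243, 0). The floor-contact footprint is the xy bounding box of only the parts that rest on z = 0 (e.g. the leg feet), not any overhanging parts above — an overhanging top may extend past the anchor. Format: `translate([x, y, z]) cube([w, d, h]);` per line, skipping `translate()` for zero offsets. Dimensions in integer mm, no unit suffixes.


translate([180, 243, 0]) cube([1931, 266, 2848]);


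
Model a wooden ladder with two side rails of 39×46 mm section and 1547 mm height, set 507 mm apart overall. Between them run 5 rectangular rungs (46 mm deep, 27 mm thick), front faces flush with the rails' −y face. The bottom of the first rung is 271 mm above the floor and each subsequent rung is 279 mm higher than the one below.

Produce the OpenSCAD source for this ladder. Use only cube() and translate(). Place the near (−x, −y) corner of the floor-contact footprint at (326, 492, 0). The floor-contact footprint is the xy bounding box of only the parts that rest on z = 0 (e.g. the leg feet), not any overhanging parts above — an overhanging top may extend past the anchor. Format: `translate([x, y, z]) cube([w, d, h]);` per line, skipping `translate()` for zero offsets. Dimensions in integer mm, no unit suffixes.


translate([326, 492, 0]) cube([39, 46, 1547]);
translate([794, 492, 0]) cube([39, 46, 1547]);
translate([365, 492, 271]) cube([429, 46, 27]);
translate([365, 492, 550]) cube([429, 46, 27]);
translate([365, 492, 829]) cube([429, 46, 27]);
translate([365, 492, 1108]) cube([429, 46, 27]);
translate([365, 492, 1387]) cube([429, 46, 27]);


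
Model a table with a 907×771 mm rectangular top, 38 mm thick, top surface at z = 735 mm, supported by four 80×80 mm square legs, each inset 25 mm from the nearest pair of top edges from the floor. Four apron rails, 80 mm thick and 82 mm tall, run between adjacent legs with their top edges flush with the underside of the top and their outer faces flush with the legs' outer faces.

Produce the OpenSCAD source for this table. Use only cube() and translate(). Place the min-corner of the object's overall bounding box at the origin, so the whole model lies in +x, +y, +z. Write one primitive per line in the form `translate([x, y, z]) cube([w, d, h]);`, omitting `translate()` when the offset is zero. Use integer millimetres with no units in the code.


translate([0, 0, 697]) cube([907, 771, 38]);
translate([25, 25, 0]) cube([80, 80, 697]);
translate([802, 25, 0]) cube([80, 80, 697]);
translate([25, 666, 0]) cube([80, 80, 697]);
translate([802, 666, 0]) cube([80, 80, 697]);
translate([105, 25, 615]) cube([697, 80, 82]);
translate([105, 666, 615]) cube([697, 80, 82]);
translate([25, 105, 615]) cube([80, 561, 82]);
translate([802, 105, 615]) cube([80, 561, 82]);


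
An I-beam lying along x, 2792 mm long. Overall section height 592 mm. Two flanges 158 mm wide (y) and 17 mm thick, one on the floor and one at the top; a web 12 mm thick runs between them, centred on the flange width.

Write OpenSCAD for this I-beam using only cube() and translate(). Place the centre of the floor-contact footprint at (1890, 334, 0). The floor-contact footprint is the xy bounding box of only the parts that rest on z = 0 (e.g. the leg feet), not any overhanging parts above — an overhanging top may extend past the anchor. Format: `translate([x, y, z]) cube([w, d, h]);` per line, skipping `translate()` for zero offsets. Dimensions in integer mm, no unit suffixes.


translate([494, 255, 0]) cube([2792, 158, 17]);
translate([494, 328, 17]) cube([2792, 12, 558]);
translate([494, 255, 575]) cube([2792, 158, 17]);


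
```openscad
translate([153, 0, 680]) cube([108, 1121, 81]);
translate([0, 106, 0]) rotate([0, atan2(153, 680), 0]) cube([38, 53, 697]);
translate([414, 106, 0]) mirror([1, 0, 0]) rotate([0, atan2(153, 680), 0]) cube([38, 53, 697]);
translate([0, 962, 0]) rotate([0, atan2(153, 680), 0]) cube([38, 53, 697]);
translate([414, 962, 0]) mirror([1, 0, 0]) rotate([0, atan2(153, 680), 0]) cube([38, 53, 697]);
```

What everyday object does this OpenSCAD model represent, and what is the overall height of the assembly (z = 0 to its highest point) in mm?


A sawhorse. The overall height is 761 mm.

A beam across two mirrored pairs of raked legs — a sawhorse. The beam's underside is at z = 680 (matching the legs' vertical rise in atan2(153, 680)) and the beam is 81 mm tall, so its top is at 680 + 81 = 761 mm. The raked legs top out at the beam's underside, so that is the highest point.


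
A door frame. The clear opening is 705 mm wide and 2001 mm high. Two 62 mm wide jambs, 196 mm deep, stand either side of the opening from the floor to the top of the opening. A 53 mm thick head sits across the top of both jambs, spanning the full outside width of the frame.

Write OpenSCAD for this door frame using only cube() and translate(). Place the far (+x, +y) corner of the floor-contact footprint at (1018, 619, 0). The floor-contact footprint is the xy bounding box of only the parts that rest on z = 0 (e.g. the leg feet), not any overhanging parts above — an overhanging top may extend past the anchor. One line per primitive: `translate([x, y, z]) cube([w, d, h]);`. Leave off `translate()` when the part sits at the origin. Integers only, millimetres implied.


translate([189, 423, 0]) cube([62, 196, 2001]);
translate([956, 423, 0]) cube([62, 196, 2001]);
translate([189, 423, 2001]) cube([829, 196, 53]);


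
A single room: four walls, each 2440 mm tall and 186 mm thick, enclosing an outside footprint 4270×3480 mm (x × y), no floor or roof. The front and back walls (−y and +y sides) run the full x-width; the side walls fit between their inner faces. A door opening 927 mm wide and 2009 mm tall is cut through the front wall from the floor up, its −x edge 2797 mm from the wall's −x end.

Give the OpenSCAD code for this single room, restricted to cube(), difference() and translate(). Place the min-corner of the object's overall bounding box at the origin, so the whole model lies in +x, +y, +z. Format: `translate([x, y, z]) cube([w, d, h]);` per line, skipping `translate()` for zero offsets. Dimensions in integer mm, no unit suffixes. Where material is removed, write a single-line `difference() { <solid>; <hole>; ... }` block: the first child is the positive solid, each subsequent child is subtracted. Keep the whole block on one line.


difference() { cube([4270, 186, 2440]); translate([2797, 0, 0]) cube([927, 186, 2009]); }
translate([0, 3294, 0]) cube([4270, 186, 2440]);
translate([0, 186, 0]) cube([186, 3108, 2440]);
translate([4084, 186, 0]) cube([186, 3108, 2440]);


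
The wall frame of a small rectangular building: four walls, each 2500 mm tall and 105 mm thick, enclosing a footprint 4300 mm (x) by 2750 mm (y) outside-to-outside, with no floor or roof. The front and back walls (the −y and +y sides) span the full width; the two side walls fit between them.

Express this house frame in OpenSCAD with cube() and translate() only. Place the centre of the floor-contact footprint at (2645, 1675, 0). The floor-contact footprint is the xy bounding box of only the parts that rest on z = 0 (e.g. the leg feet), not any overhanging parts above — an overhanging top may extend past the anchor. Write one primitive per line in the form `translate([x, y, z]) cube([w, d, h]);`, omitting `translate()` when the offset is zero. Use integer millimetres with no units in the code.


translate([495, 300, 0]) cube([4300, 105, 2500]);
translate([495, 2945, 0]) cube([4300, 105, 2500]);
translate([495, 405, 0]) cube([105, 2540, 2500]);
translate([4690, 405, 0]) cube([105, 2540, 2500]);


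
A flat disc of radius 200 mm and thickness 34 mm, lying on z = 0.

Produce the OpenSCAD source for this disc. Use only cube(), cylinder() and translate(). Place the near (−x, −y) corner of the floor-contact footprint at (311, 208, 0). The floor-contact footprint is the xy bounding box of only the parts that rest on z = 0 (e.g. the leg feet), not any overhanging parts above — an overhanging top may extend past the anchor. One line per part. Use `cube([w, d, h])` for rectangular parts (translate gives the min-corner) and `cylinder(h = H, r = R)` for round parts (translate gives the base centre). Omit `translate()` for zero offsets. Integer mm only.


translate([511, 408, 0]) cylinder(h = 34, r = 200);


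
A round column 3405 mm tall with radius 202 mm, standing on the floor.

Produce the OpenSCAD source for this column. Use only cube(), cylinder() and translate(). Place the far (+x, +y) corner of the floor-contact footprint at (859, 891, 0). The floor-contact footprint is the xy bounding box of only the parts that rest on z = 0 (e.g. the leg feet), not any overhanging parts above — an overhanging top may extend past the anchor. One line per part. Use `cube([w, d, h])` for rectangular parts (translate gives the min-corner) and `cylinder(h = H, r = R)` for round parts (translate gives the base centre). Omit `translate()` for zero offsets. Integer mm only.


translate([657, 689, 0]) cylinder(h = 3405, r = 202);


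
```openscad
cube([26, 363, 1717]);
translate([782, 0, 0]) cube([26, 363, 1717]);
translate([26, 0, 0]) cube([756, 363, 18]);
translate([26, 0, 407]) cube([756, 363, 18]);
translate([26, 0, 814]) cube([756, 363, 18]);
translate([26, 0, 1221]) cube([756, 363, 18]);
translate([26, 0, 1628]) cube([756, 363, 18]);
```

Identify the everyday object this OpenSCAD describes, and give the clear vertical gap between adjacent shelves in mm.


A bookshelf. The clear shelf gap is 389 mm.

Two tall side panels with 5 horizontal boards between them — a bookshelf. The first two shelf undersides are at z = 0 and z = 407; with shelf thickness 18, the clear gap is 407 − 0 − 18 = 389 mm.


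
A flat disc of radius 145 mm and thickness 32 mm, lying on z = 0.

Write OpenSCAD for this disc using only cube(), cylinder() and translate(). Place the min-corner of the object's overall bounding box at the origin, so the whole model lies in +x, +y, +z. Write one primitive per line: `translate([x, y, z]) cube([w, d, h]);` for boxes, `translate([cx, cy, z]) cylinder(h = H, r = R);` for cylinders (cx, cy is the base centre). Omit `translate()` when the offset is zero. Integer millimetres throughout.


translate([145, 145, 0]) cylinder(h = 32, r = 145);


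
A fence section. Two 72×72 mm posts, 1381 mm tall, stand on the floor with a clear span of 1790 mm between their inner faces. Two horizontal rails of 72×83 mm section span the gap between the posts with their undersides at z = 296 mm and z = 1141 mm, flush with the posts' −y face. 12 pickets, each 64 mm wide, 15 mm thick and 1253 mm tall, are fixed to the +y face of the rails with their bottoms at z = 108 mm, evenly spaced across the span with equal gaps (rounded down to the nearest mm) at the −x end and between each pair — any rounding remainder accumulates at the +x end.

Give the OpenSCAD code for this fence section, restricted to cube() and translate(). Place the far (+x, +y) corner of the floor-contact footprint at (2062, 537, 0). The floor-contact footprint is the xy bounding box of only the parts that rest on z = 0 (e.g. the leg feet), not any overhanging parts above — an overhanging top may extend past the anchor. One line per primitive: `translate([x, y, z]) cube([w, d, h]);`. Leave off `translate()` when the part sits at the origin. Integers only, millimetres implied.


translate([128, 465, 0]) cube([72, 72, 1381]);
translate([1990, 465, 0]) cube([72, 72, 1381]);
translate([200, 465, 296]) cube([1790, 72, 83]);
translate([200, 465, 1141]) cube([1790, 72, 83]);
translate([278, 537, 108]) cube([64, 15, 1253]);
translate([420, 537, 108]) cube([64, 15, 1253]);
translate([562, 537, 108]) cube([64, 15, 1253]);
translate([704, 537, 108]) cube([64, 15, 1253]);
translate([846, 537, 108]) cube([64, 15, 1253]);
translate([988, 537, 108]) cube([64, 15, 1253]);
translate([1130, 537, 108]) cube([64, 15, 1253]);
translate([1272, 537, 108]) cube([64, 15, 1253]);
translate([1414, 537, 108]) cube([64, 15, 1253]);
translate([1556, 537, 108]) cube([64, 15, 1253]);
translate([1698, 537, 108]) cube([64, 15, 1253]);
translate([1840, 537, 108]) cube([64, 15, 1253]);


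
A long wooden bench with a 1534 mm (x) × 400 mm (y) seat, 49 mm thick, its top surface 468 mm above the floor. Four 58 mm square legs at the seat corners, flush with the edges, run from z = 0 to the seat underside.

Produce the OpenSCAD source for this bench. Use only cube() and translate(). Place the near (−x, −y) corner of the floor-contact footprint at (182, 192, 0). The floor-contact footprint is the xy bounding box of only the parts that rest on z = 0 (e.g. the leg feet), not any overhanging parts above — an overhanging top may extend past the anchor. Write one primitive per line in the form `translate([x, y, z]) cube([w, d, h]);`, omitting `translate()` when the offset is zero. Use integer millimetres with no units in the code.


translate([182, 192, 419]) cube([1534, 400, 49]);
translate([182, 192, 0]) cube([58, 58, 419]);
translate([182, 534, 0]) cube([58, 58, 419]);
translate([1658, 192, 0]) cube([58, 58, 419]);
translate([1658, 534, 0]) cube([58, 58, 419]);


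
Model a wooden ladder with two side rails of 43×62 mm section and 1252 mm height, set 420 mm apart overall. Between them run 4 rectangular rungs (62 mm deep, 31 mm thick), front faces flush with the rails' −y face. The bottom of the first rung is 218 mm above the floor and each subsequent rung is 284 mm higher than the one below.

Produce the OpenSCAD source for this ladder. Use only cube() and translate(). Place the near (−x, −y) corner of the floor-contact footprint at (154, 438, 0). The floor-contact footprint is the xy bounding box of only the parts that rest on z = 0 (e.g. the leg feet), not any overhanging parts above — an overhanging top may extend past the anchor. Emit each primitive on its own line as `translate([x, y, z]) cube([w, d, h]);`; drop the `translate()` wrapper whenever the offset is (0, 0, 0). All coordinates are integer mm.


translate([154, 438, 0]) cube([43, 62, 1252]);
translate([531, 438, 0]) cube([43, 62, 1252]);
translate([197, 438, 218]) cube([334, 62, 31]);
translate([197, 438, 502]) cube([334, 62, 31]);
translate([197, 438, 786]) cube([334, 62, 31]);
translate([197, 438, 1070]) cube([334, 62, 31]);


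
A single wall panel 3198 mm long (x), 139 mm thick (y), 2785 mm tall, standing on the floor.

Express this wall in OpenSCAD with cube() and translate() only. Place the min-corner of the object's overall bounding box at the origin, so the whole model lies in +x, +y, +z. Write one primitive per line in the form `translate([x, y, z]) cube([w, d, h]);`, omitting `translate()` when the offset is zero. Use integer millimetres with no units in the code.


cube([3198, 139, 2785]);


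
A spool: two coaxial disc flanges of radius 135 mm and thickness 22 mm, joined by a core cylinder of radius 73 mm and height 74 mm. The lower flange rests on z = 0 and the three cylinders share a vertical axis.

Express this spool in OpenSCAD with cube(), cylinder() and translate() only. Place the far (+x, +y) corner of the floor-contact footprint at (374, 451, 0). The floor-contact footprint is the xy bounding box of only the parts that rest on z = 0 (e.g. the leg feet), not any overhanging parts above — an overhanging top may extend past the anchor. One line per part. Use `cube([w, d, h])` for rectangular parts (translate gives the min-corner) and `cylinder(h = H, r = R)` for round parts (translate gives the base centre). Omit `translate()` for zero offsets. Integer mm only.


translate([239, 316, 0]) cylinder(h = 22, r = 135);
translate([239, 316, 22]) cylinder(h = 74, r = 73);
translate([239, 316, 96]) cylinder(h = 22, r = 135);


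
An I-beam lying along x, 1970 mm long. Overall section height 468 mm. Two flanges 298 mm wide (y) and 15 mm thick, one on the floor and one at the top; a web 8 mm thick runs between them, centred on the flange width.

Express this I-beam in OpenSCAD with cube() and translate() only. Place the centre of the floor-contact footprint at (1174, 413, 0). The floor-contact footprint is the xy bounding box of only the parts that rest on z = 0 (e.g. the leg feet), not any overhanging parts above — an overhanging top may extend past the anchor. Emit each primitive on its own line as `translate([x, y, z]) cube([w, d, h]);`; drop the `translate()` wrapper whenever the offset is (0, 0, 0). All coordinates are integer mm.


translate([189, 264, 0]) cube([1970, 298, 15]);
translate([189, 409, 15]) cube([1970, 8, 438]);
translate([189, 264, 453]) cube([1970, 298, 15]);


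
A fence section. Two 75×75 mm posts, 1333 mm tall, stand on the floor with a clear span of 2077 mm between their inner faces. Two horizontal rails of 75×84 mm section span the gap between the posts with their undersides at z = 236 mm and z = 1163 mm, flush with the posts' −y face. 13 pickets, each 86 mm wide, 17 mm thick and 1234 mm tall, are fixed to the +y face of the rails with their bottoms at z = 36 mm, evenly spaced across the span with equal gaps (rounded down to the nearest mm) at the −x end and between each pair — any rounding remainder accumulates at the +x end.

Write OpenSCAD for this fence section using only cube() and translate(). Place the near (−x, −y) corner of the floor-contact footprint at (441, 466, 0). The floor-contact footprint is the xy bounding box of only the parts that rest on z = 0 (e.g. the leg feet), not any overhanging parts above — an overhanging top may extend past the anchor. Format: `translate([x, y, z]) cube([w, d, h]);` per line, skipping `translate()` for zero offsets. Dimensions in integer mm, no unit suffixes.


translate([441, 466, 0]) cube([75, 75, 1333]);
translate([2593, 466, 0]) cube([75, 75, 1333]);
translate([516, 466, 236]) cube([2077, 75, 84]);
translate([516, 466, 1163]) cube([2077, 75, 84]);
translate([584, 541, 36]) cube([86, 17, 1234]);
translate([738, 541, 36]) cube([86, 17, 1234]);
translate([892, 541, 36]) cube([86, 17, 1234]);
translate([1046, 541, 36]) cube([86, 17, 1234]);
translate([1200, 541, 36]) cube([86, 17, 1234]);
translate([1354, 541, 36]) cube([86, 17, 1234]);
translate([1508, 541, 36]) cube([86, 17, 1234]);
translate([1662, 541, 36]) cube([86, 17, 1234]);
translate([1816, 541, 36]) cube([86, 17, 1234]);
translate([1970, 541, 36]) cube([86, 17, 1234]);
translate([2124, 541, 36]) cube([86, 17, 1234]);
translate([2278, 541, 36]) cube([86, 17, 1234]);
translate([2432, 541, 36]) cube([86, 17, 1234]);


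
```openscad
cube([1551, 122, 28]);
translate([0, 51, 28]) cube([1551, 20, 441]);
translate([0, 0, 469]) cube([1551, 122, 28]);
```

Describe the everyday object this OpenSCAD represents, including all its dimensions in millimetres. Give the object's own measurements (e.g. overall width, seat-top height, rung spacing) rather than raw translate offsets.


An I-beam lying along x, 1551 mm long. Overall section height 497 mm. Two flanges 122 mm wide (y) and 28 mm thick, one on the floor and one at the top; a web 20 mm thick runs between them, centred on the flange width.


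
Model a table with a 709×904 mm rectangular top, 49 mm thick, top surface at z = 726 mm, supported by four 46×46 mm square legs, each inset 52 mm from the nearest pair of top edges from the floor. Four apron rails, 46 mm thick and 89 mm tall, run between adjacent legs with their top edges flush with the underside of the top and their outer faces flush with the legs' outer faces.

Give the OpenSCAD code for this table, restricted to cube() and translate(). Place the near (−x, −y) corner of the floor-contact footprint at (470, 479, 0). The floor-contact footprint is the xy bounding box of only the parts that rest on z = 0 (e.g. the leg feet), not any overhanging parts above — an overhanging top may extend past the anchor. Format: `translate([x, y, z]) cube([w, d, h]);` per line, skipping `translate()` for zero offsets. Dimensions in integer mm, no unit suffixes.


// leg_h = 726 - 49 = 677
// apron z = 677 - 89 = 588
translate([418, 427, 677]) cube([709, 904, 49]);
translate([470, 479, 0]) cube([46, 46, 677]);
translate([1029, 479, 0]) cube([46, 46, 677]);
translate([470, 1233, 0]) cube([46, 46, 677]);
translate([1029, 1233, 0]) cube([46, 46, 677]);
translate([516, 479, 588]) cube([513, 46, 89]);
translate([516, 1233, 588]) cube([513, 46, 89]);
translate([470, 525, 588]) cube([46, 708, 89]);
translate([1029, 525, 588]) cube([46, 708, 89]);


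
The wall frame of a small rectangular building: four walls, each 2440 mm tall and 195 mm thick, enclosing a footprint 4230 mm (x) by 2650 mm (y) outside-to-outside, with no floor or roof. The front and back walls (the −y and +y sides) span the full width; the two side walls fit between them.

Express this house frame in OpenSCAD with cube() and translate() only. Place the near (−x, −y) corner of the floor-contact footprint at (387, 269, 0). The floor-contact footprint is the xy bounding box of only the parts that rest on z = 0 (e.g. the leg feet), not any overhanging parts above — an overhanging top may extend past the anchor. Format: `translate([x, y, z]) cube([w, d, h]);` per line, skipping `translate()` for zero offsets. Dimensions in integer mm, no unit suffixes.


translate([387, 269, 0]) cube([4230, 195, 2440]);
translate([387, 2724, 0]) cube([4230, 195, 2440]);
translate([387, 464, 0]) cube([195, 2260, 2440]);
translate([4422, 464, 0]) cube([195, 2260, 2440]);


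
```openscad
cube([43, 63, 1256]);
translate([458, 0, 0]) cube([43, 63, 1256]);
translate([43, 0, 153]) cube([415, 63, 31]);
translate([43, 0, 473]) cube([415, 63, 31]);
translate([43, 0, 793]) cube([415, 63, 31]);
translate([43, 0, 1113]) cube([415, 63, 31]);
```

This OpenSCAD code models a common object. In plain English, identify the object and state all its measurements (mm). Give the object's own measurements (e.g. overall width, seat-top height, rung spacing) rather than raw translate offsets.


A straight ladder. Two 43×63 mm vertical rails, 1256 mm tall, stand 501 mm apart (outside-to-outside) with their front faces coplanar on the −y side. 4 rungs, each 63 mm deep and 31 mm tall, span between the inner faces of the rails, front faces flush with the rails. The lowest rung's underside is at z = 153 mm and rungs are spaced 320 mm apart (underside to underside).


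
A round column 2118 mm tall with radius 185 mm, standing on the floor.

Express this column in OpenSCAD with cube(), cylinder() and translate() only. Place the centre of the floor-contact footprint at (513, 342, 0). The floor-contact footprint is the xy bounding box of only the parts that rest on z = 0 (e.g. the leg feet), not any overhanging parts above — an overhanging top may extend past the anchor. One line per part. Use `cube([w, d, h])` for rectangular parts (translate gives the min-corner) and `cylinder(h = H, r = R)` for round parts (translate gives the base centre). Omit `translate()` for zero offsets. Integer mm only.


translate([513, 342, 0]) cylinder(h = 2118, r = 185);


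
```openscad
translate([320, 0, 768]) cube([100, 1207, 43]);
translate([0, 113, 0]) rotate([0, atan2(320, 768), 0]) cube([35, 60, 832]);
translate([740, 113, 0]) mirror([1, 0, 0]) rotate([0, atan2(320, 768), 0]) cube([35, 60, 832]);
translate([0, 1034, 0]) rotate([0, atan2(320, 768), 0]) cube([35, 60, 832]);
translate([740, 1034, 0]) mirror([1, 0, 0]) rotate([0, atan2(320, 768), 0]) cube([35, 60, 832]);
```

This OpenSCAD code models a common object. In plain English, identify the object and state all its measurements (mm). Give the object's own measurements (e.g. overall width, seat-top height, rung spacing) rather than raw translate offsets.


A sawhorse. A 100×1207×43 mm beam (x, y, z) sits on two A-frame leg pairs. Each pair is two raked legs of 35×60 mm section (60 mm along y) splaying symmetrically in x. Each leg rises 768 mm vertically over 320 mm of horizontal reach and is 832 mm long along its own axis. Every leg's outer bottom edge rests on the floor and its outer top edge meets a bottom edge of the beam — the left legs (tilting toward +x) meet the beam's −x bottom edge, the right legs (their mirror images, tilting toward −x) meet its +x bottom edge — so the leg tops tuck under the beam, the beam's underside is 768 mm above the floor, and the feet are 740 mm apart outside-to-outside with the beam centred between them. The two leg pairs are set in 113 mm from either end of the beam.


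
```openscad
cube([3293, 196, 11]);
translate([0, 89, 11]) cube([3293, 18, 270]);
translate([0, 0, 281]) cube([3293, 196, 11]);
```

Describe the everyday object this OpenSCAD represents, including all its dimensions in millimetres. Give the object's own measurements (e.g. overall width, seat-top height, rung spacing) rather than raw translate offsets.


An I-beam lying along x, 3293 mm long. Overall section height 292 mm. Two flanges 196 mm wide (y) and 11 mm thick, one on the floor and one at the top; a web 18 mm thick runs between them, centred on the flange width.


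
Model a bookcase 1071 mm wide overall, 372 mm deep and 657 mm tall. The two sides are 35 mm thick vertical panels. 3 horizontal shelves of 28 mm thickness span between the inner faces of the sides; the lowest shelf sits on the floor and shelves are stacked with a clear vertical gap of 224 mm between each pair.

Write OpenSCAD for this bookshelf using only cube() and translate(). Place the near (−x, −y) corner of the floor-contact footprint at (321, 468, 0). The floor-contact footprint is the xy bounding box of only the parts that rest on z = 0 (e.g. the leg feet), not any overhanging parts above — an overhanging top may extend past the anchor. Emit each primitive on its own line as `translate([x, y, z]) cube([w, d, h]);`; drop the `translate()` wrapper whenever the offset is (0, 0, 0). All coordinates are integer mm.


translate([321, 468, 0]) cube([35, 372, 657]);
translate([1357, 468, 0]) cube([35, 372, 657]);
translate([356, 468, 0]) cube([1001, 372, 28]);
translate([356, 468, 252]) cube([1001, 372, 28]);
translate([356, 468, 504]) cube([1001, 372, 28]);


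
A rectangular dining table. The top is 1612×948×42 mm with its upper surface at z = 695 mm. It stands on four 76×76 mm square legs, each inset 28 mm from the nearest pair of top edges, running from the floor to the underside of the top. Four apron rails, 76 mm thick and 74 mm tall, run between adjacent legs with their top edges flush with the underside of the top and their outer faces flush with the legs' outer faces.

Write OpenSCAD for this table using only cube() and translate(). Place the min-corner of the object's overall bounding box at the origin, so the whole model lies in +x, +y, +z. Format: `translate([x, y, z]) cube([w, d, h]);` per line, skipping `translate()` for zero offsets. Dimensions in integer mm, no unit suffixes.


translate([0, 0, 653]) cube([1612, 948, 42]);
translate([28, 28, 0]) cube([76, 76, 653]);
translate([1508, 28, 0]) cube([76, 76, 653]);
translate([28, 844, 0]) cube([76, 76, 653]);
translate([1508, 844, 0]) cube([76, 76, 653]);
translate([104, 28, 579]) cube([1404, 76, 74]);
translate([104, 844, 579]) cube([1404, 76, 74]);
translate([28, 104, 579]) cube([76, 740, 74]);
translate([1508, 104, 579]) cube([76, 740, 74]);


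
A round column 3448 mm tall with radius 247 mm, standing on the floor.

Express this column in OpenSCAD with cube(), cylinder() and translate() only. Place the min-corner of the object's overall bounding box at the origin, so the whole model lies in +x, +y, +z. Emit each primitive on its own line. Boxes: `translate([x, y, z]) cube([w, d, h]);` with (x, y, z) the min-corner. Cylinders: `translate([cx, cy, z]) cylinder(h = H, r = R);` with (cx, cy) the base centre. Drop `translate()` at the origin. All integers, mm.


translate([247, 247, 0]) cylinder(h = 3448, r = 247);


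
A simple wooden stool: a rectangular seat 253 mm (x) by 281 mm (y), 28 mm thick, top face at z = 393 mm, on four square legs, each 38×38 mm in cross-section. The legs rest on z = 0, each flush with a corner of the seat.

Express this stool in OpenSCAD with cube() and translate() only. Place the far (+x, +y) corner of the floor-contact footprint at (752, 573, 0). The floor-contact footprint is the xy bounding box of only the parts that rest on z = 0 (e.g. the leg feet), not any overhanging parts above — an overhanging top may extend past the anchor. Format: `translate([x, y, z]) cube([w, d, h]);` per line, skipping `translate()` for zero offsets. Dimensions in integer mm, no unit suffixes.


translate([499, 292, 365]) cube([253, 281, 28]);
translate([499, 292, 0]) cube([38, 38, 365]);
translate([714, 292, 0]) cube([38, 38, 365]);
translate([499, 535, 0]) cube([38, 38, 365]);
translate([714, 535, 0]) cube([38, 38, 365]);


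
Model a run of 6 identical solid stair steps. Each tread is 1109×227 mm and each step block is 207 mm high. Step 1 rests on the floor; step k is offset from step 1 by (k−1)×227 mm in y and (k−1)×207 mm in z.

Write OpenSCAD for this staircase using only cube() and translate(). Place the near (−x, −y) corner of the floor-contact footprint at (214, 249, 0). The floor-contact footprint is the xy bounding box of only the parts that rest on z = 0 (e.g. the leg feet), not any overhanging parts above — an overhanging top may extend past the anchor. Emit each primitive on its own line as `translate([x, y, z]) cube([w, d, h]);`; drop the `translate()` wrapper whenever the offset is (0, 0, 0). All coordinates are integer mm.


translate([214, 249, 0]) cube([1109, 227, 207]);
translate([214, 476, 207]) cube([1109, 227, 207]);
translate([214, 703, 414]) cube([1109, 227, 207]);
translate([214, 930, 621]) cube([1109, 227, 207]);
translate([214, 1157, 828]) cube([1109, 227, 207]);
translate([214, 1384, 1035]) cube([1109, 227, 207]);


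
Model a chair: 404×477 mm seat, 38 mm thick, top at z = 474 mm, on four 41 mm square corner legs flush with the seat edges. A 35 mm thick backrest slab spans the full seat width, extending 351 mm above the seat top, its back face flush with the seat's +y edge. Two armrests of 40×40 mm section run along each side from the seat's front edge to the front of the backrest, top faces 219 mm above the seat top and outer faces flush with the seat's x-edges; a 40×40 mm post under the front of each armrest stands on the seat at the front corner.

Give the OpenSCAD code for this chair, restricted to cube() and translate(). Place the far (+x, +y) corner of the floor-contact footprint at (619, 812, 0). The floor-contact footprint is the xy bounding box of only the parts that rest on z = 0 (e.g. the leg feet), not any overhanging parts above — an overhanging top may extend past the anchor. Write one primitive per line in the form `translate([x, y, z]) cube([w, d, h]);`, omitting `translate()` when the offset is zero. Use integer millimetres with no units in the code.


translate([215, 335, 436]) cube([404, 477, 38]);
translate([215, 335, 0]) cube([41, 41, 436]);
translate([578, 335, 0]) cube([41, 41, 436]);
translate([215, 771, 0]) cube([41, 41, 436]);
translate([578, 771, 0]) cube([41, 41, 436]);
translate([215, 777, 474]) cube([404, 35, 351]);
translate([215, 335, 653]) cube([40, 442, 40]);
translate([579, 335, 653]) cube([40, 442, 40]);
translate([215, 335, 474]) cube([40, 40, 179]);
translate([579, 335, 474]) cube([40, 40, 179]);


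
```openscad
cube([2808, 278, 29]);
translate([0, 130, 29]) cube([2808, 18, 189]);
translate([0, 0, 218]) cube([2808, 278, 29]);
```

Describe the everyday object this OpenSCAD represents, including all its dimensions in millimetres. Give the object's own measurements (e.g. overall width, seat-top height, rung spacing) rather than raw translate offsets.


An I-beam lying along x, 2808 mm long. Overall section height 247 mm. Two flanges 278 mm wide (y) and 29 mm thick, one on the floor and one at the top; a web 18 mm thick runs between them, centred on the flange width.


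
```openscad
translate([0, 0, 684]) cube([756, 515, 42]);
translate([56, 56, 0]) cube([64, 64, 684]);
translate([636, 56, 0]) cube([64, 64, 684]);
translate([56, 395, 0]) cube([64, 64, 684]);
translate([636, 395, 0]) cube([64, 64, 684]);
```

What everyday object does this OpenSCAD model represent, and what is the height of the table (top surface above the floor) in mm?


A table. The table height is 726 mm.

A 756×515×42 slab sits at z = 684 on four 64 mm square posts — a table. The top surface is at 684 + 42 = 726 mm.


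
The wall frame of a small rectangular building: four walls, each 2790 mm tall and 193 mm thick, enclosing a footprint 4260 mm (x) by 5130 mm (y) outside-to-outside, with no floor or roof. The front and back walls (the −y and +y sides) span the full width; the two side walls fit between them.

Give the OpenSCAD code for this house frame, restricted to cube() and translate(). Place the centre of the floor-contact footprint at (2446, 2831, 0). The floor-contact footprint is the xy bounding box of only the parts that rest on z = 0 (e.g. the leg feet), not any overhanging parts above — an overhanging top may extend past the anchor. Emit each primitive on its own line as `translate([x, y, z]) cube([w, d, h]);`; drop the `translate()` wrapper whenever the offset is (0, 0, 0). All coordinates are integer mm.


translate([316, 266, 0]) cube([4260, 193, 2790]);
translate([316, 5203, 0]) cube([4260, 193, 2790]);
translate([316, 459, 0]) cube([193, 4744, 2790]);
translate([4383, 459, 0]) cube([193, 4744, 2790]);


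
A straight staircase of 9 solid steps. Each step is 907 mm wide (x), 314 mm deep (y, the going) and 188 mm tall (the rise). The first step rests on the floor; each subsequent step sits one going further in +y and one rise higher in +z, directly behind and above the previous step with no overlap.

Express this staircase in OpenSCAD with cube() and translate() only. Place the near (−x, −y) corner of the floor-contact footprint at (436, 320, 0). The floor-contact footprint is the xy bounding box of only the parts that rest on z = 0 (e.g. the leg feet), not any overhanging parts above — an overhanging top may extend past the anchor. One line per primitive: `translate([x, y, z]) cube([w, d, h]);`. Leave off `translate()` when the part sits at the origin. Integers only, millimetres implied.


translate([436, 320, 0]) cube([907, 314, 188]);
translate([436, 634, 188]) cube([907, 314, 188]);
translate([436, 948, 376]) cube([907, 314, 188]);
translate([436, 1262, 564]) cube([907, 314, 188]);
translate([436, 1576, 752]) cube([907, 314, 188]);
translate([436, 1890, 940]) cube([907, 314, 188]);
translate([436, 2204, 1128]) cube([907, 314, 188]);
translate([436, 2518, 1316]) cube([907, 314, 188]);
translate([436, 2832, 1504]) cube([907, 314, 188]);
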